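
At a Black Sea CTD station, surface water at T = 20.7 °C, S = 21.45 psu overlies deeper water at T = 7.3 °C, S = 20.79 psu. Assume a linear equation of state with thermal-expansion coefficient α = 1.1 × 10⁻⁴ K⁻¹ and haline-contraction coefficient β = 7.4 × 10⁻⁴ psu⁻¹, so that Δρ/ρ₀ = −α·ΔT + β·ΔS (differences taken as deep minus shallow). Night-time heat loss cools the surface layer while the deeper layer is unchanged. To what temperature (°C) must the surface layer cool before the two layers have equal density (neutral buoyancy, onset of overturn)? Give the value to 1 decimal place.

11.7 °C

Neutral buoyancy requires Δρ = 0, i.e. −α(T_deep − T_surf′) + β(S_deep − S_surf) = 0.
T_surf′ = T_deep − (β/α)·ΔS = 7.3 − (7.4 × 10⁻⁴/1.1 × 10⁻⁴)·(-0.66) = 11.740 °C.
Cooling required: 20.7 − (11.740) = 8.960 °C.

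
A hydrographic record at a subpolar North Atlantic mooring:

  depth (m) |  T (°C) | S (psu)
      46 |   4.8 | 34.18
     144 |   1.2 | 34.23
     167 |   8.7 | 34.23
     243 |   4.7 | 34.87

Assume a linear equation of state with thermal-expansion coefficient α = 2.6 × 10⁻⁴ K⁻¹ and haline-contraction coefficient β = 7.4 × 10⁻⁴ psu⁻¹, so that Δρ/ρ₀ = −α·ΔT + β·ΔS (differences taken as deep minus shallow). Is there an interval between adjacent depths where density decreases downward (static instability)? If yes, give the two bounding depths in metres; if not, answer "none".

Evaluate Δρ/ρ₀ = −αΔT + βΔS across each adjacent pair:
  46–144 m: −αΔT+βΔS = −(2.6 × 10⁻⁴)(-3.6)+(7.4 × 10⁻⁴)(+0.05) = 9.7 × 10⁻⁴ → stable
  144–167 m: −αΔT+βΔS = −(2.6 × 10⁻⁴)(+7.5)+(7.4 × 10⁻⁴)(+0.00) = -1.9 × 10⁻³ → UNSTABLE
  167–243 m: −αΔT+βΔS = −(2.6 × 10⁻⁴)(-4.0)+(7.4 × 10⁻⁴)(+0.64) = 1.5 × 10⁻³ → stable
The 144–167 m interval has Δρ < 0: lighter water underlies denser water.

144–167 m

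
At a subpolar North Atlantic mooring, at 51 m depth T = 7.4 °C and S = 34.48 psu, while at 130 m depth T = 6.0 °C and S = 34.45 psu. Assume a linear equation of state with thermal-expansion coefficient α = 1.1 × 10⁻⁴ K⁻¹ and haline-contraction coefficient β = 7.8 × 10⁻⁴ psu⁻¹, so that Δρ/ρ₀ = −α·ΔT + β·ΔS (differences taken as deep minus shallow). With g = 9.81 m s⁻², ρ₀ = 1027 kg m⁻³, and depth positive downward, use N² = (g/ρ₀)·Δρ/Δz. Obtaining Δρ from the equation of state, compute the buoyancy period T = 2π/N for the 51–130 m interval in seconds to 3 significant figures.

ΔT = -1.4 K, ΔS = -0.03 psu (deep − shallow).
Δρ/ρ₀ = −αΔT + βΔS = 1.54 × 10⁻⁴ − 2.34 × 10⁻⁵ = 1.306 × 10⁻⁴, so Δρ ≈ 0.1341 kg m⁻³.
N² = (g/ρ₀)·Δρ/Δz = g·(Δρ/ρ₀)/Δz = 9.81 × 1.306 × 10⁻⁴ / 79 = 1.6218 × 10⁻⁵ s⁻².
N = √(1.6218 × 10⁻⁵) = 4.0272 × 10⁻³ rad s⁻¹ → T = 2π/N = 1.5602 × 10³ s ≈ 1.56 × 10³ s.

1.56 × 10³ s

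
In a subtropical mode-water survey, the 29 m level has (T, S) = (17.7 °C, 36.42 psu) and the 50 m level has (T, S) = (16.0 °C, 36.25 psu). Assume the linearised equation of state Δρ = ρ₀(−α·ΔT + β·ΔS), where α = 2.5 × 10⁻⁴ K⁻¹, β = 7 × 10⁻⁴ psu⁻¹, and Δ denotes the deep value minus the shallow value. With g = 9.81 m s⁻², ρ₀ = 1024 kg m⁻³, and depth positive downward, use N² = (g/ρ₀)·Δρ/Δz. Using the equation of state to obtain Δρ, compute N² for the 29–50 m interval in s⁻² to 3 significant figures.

ΔT = -1.7 K, ΔS = -0.17 psu (deep − shallow).
Δρ/ρ₀ = −αΔT + βΔS = 4.25 × 10⁻⁴ − 1.19 × 10⁻⁴ = 3.06 × 10⁻⁴, so Δρ ≈ 0.3133 kg m⁻³.
N² = (g/ρ₀)·Δρ/Δz = g·(Δρ/ρ₀)/Δz = 9.81 × 3.06 × 10⁻⁴ / 21 = 1.4295 × 10⁻⁴ s⁻² ≈ 1.43 × 10⁻⁴ s⁻².

1.43 × 10⁻⁴ s⁻²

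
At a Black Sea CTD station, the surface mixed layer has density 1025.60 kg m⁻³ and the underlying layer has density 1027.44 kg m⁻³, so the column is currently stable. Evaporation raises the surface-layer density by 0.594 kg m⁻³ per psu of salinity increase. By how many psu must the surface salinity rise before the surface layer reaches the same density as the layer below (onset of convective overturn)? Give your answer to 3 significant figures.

Density deficit of the surface layer: 1027.44 − 1025.60 = 1.84 kg m⁻³.
Required change = 1.84 / 0.594 = 3.10 psu.

3.10 psu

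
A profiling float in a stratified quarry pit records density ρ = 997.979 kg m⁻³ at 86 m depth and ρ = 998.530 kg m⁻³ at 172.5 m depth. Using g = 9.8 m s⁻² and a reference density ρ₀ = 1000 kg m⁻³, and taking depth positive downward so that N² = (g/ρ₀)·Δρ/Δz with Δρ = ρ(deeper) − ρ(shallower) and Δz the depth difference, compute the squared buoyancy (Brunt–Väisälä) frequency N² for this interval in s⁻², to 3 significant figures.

Δρ = 998.530 − 997.979 = 0.551 kg m⁻³ over Δz = 172.5 − 86 = 86.5 m.
N² = (9.8/1000) × (0.551/86.5) = 6.2425 × 10⁻⁵ s⁻² ≈ 6.24 × 10⁻⁵ s⁻².
Since Δρ > 0 the layer is stably stratified.

6.24 × 10⁻⁵ s⁻²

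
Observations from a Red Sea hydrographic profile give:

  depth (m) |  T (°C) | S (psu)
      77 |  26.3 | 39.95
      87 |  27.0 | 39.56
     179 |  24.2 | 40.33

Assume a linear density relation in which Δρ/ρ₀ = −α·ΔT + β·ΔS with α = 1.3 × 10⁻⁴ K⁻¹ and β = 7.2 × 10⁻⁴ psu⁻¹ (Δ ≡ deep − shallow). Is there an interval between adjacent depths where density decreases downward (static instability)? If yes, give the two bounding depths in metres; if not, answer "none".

77–87 m

Evaluate Δρ/ρ₀ = −αΔT + βΔS across each adjacent pair:
  77–87 m: −αΔT+βΔS = −(1.3 × 10⁻⁴)(+0.7)+(7.2 × 10⁻⁴)(-0.39) = -3.7 × 10⁻⁴ → UNSTABLE
  87–179 m: −αΔT+βΔS = −(1.3 × 10⁻⁴)(-2.8)+(7.2 × 10⁻⁴)(+0.77) = 9.2 × 10⁻⁴ → stable
The 77–87 m interval has Δρ < 0: lighter water underlies denser water.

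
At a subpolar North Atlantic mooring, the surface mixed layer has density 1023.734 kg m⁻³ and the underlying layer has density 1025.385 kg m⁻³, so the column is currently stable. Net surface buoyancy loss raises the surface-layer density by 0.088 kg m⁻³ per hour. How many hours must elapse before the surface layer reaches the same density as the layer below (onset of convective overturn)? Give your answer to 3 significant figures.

18.8 hours

Density deficit of the surface layer: 1025.385 − 1023.734 = 1.651 kg m⁻³.
Required change = 1.651 / 0.088 = 18.8 hours.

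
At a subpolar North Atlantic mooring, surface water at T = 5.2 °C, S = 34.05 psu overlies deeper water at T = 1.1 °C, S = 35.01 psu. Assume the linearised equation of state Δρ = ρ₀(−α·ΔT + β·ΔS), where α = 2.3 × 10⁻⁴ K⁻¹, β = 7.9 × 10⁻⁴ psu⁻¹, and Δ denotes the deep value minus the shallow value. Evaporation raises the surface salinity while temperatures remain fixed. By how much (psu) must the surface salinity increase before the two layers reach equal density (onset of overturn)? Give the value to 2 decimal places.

2.15 psu

Neutral buoyancy requires −α(T_deep − T_surf) + β(S_deep − S_surf′) = 0.
S_surf′ = S_deep − (α/β)·ΔT = 35.01 − (2.3 × 10⁻⁴/7.9 × 10⁻⁴)·(-4.1) = 36.2037 psu.
Increase required: 36.2037 − 34.05 = 2.1537 psu.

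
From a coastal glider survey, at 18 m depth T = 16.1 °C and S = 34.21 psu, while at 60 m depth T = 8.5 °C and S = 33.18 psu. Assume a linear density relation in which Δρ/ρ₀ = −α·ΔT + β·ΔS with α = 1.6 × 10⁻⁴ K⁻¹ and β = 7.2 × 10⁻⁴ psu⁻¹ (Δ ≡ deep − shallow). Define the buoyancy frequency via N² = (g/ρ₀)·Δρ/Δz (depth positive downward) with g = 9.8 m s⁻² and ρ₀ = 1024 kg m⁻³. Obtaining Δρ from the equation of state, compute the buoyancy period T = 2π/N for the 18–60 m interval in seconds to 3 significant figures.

597 s

ΔT = -7.6 K, ΔS = -1.03 psu (deep − shallow).
Δρ/ρ₀ = −αΔT + βΔS = 1.216 × 10⁻³ − 7.416 × 10⁻⁴ = 4.744 × 10⁻⁴, so Δρ ≈ 0.4858 kg m⁻³.
N² = (g/ρ₀)·Δρ/Δz = g·(Δρ/ρ₀)/Δz = 9.8 × 4.744 × 10⁻⁴ / 42 = 1.1069 × 10⁻⁴ s⁻².
N = √(1.1069 × 10⁻⁴) = 0.010521 rad s⁻¹ → T = 2π/N = 597.20 s ≈ 597 s.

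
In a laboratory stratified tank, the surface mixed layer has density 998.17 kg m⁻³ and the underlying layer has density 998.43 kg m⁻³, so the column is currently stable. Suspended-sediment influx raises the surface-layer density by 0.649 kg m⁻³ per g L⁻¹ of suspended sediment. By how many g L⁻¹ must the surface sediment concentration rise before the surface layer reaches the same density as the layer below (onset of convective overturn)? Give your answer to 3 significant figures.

0.401 g L⁻¹

Density deficit of the surface layer: 998.43 − 998.17 = 0.26 kg m⁻³.
Required change = 0.26 / 0.649 = 0.401 g L⁻¹.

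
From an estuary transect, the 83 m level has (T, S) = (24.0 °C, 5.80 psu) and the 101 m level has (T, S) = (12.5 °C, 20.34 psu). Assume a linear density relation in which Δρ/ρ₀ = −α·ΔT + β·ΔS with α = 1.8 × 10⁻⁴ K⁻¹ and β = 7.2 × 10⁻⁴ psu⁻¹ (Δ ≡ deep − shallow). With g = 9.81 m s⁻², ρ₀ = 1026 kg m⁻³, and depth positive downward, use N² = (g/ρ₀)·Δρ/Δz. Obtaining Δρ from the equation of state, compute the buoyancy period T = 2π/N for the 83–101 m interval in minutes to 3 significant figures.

1.27 min

ΔT = -11.5 K, ΔS = +14.54 psu (deep − shallow).
Δρ/ρ₀ = −αΔT + βΔS = 2.07 × 10⁻³ + 0.0104688 = 0.0125388, so Δρ ≈ 12.86 kg m⁻³.
N² = (g/ρ₀)·Δρ/Δz = g·(Δρ/ρ₀)/Δz = 9.81 × 0.0125388 / 18 = 6.8336 × 10⁻³ s⁻².
N = √(6.8336 × 10⁻³) = 0.082666 rad s⁻¹ → T = 2π/N = 76.007 s = 1.2668 min ≈ 1.27 min.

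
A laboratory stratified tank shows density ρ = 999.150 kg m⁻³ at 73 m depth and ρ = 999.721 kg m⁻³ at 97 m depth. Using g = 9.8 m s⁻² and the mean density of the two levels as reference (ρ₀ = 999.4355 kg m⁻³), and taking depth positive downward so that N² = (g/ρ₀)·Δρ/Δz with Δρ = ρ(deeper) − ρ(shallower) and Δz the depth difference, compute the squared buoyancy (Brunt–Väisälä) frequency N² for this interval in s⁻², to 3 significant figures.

Δρ = 999.721 − 999.150 = 0.571 kg m⁻³ over Δz = 97 − 73 = 24 m.
N² = (9.8/999.4355) × (0.571/24) = 2.3329 × 10⁻⁴ s⁻² ≈ 2.33 × 10⁻⁴ s⁻².
A positive N² confirms static stability across the interval.

2.33 × 10⁻⁴ s⁻²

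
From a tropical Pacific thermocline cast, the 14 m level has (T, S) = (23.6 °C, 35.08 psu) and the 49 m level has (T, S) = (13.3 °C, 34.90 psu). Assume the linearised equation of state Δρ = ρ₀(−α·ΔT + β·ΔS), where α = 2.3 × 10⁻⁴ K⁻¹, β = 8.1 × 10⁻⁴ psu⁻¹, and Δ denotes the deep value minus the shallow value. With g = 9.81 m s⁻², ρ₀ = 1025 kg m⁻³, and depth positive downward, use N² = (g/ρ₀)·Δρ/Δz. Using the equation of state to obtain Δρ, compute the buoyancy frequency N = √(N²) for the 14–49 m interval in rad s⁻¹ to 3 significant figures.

ΔT = -10.3 K, ΔS = -0.18 psu (deep − shallow).
Δρ/ρ₀ = −αΔT + βΔS = 2.369 × 10⁻³ − 1.458 × 10⁻⁴ = 2.2232 × 10⁻³, so Δρ ≈ 2.279 kg m⁻³.
N² = (g/ρ₀)·Δρ/Δz = g·(Δρ/ρ₀)/Δz = 9.81 × 2.2232 × 10⁻³ / 35 = 6.2313 × 10⁻⁴ s⁻².
N = √(6.2313 × 10⁻⁴) = 0.024963 rad s⁻¹ ≈ 0.0250 rad s⁻¹.

0.0250 rad s⁻¹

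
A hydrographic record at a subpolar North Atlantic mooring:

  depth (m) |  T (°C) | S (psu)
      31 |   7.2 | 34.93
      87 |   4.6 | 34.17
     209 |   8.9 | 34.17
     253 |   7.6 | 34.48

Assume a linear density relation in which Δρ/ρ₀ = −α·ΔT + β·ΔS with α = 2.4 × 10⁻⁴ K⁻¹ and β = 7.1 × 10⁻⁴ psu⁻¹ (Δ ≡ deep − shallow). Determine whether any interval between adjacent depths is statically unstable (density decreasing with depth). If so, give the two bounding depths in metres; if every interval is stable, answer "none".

Evaluate Δρ/ρ₀ = −αΔT + βΔS across each adjacent pair:
  31–87 m: −αΔT+βΔS = −(2.4 × 10⁻⁴)(-2.6)+(7.1 × 10⁻⁴)(-0.76) = 8.4 × 10⁻⁵ → stable
  87–209 m: −αΔT+βΔS = −(2.4 × 10⁻⁴)(+4.3)+(7.1 × 10⁻⁴)(+0.00) = -1.0 × 10⁻³ → UNSTABLE
  209–253 m: −αΔT+βΔS = −(2.4 × 10⁻⁴)(-1.3)+(7.1 × 10⁻⁴)(+0.31) = 5.3 × 10⁻⁴ → stable
The 87–209 m interval has Δρ < 0: lighter water underlies denser water.

87–209 m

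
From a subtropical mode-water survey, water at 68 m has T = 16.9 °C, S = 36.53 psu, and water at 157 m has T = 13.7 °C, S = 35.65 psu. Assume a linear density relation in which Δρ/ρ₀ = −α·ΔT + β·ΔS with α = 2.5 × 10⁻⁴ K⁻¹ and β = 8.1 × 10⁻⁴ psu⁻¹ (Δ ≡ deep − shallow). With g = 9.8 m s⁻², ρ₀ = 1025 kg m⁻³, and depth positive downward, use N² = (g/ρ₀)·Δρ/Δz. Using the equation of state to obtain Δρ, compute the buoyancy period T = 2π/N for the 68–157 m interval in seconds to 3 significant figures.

ΔT = -3.2 K, ΔS = -0.88 psu (deep − shallow).
Δρ/ρ₀ = −αΔT + βΔS = 8.00 × 10⁻⁴ − 7.128 × 10⁻⁴ = 8.72 × 10⁻⁵, so Δρ ≈ 0.08938 kg m⁻³.
N² = (g/ρ₀)·Δρ/Δz = g·(Δρ/ρ₀)/Δz = 9.8 × 8.72 × 10⁻⁵ / 89 = 9.6018 × 10⁻⁶ s⁻².
N = √(9.6018 × 10⁻⁶) = 3.0987 × 10⁻³ rad s⁻¹ → T = 2π/N = 2.0277 × 10³ s ≈ 2.03 × 10³ s.

2.03 × 10³ s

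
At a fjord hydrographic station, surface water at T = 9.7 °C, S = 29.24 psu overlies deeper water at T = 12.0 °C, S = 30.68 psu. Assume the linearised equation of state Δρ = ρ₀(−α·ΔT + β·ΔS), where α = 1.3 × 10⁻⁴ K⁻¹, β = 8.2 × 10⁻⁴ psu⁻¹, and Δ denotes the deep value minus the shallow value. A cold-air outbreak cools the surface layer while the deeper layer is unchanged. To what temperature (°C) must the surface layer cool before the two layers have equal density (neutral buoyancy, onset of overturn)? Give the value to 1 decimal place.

Neutral buoyancy requires Δρ = 0, i.e. −α(T_deep − T_surf′) + β(S_deep − S_surf) = 0.
T_surf′ = T_deep − (β/α)·ΔS = 12.0 − (8.2 × 10⁻⁴/1.3 × 10⁻⁴)·(+1.44) = 2.917 °C.
Cooling required: 9.7 − (2.917) = 6.783 °C.

2.9 °C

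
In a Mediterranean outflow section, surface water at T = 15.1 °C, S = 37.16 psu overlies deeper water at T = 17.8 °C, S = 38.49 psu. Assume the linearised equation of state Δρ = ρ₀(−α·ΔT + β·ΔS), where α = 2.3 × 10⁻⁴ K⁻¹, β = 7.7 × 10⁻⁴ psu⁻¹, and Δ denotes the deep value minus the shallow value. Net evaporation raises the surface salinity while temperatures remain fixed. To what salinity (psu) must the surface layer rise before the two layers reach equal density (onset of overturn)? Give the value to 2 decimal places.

37.68 psu

Neutral buoyancy requires −α(T_deep − T_surf) + β(S_deep − S_surf′) = 0.
S_surf′ = S_deep − (α/β)·ΔT = 38.49 − (2.3 × 10⁻⁴/7.7 × 10⁻⁴)·(+2.7) = 37.6835 psu.
Increase required: 37.6835 − 37.16 = 0.5235 psu.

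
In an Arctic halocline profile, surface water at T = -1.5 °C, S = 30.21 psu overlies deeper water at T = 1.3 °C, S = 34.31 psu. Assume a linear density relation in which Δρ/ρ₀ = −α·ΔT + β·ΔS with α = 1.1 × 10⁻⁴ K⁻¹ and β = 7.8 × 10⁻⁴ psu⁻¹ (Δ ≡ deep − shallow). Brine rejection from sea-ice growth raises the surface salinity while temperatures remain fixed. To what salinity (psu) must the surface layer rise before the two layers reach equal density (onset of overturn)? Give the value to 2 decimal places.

Neutral buoyancy requires −α(T_deep − T_surf) + β(S_deep − S_surf′) = 0.
S_surf′ = S_deep − (α/β)·ΔT = 34.31 − (1.1 × 10⁻⁴/7.8 × 10⁻⁴)·(+2.8) = 33.9151 psu.
Increase required: 33.9151 − 30.21 = 3.7051 psu.

33.92 psu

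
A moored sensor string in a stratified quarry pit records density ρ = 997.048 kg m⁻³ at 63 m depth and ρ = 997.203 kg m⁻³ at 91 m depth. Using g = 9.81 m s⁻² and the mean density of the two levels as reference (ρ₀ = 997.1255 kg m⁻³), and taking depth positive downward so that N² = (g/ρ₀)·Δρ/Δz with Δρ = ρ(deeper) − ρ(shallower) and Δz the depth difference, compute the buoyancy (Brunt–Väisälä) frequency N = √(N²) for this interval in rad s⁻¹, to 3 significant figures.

Δρ = 997.203 − 997.048 = 0.155 kg m⁻³ over Δz = 91 − 63 = 28 m.
N² = (9.81/997.1255) × (0.155/28) = 5.4462 × 10⁻⁵ s⁻².
N = √(5.4462 × 10⁻⁵) = 7.3798 × 10⁻³ rad s⁻¹ ≈ 7.38 × 10⁻³ rad s⁻¹.

7.38 × 10⁻³ rad s⁻¹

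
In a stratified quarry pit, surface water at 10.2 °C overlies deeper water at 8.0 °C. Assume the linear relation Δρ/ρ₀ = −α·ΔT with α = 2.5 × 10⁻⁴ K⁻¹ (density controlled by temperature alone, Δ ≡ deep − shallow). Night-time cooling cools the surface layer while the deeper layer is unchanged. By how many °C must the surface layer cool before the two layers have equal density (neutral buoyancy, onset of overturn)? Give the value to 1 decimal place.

2.2 °C

With temperature the only control, equal density requires T_surf′ = T_deep.
T_surf′ = 8.0 °C.
Cooling required: 10.2 − 8.0 = 2.2 °C.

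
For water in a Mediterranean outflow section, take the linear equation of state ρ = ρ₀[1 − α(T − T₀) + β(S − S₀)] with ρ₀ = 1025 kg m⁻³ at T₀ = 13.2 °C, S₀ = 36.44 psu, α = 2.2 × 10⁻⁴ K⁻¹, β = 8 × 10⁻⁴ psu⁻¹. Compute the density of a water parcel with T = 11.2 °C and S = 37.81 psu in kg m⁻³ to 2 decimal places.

1026.57 kg m⁻³

T − T₀ = -2.0 K, S − S₀ = +1.37 psu.
Bracket = 1 − α·(-2.0) + β·(+1.37) = 1 + (1.536 × 10⁻³) = 1.0015360.
ρ = 1025 × 1.0015360 = 1026.57 kg m⁻³.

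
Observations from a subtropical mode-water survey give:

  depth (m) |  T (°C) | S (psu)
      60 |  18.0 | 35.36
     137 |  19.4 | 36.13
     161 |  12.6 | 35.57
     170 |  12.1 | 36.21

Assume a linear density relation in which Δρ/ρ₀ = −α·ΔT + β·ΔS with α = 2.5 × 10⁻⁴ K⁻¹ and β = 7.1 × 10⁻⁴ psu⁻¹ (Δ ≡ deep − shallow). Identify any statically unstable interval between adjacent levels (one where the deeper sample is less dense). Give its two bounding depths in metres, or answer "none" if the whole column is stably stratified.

none

Evaluate Δρ/ρ₀ = −αΔT + βΔS across each adjacent pair:
  60–137 m: −αΔT+βΔS = −(2.5 × 10⁻⁴)(+1.4)+(7.1 × 10⁻⁴)(+0.77) = 2.0 × 10⁻⁴ → stable
  137–161 m: −αΔT+βΔS = −(2.5 × 10⁻⁴)(-6.8)+(7.1 × 10⁻⁴)(-0.56) = 1.3 × 10⁻³ → stable
  161–170 m: −αΔT+βΔS = −(2.5 × 10⁻⁴)(-0.5)+(7.1 × 10⁻⁴)(+0.64) = 5.8 × 10⁻⁴ → stable
Every interval has Δρ > 0: the column is stably stratified throughout.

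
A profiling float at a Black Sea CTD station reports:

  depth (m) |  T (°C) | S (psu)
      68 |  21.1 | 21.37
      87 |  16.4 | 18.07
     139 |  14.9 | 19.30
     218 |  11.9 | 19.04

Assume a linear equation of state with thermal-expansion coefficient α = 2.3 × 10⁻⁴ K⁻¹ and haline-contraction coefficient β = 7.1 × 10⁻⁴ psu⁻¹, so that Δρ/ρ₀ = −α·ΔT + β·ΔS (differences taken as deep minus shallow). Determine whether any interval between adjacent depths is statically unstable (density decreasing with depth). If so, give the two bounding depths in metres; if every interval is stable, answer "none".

68–87 m

Evaluate Δρ/ρ₀ = −αΔT + βΔS across each adjacent pair:
  68–87 m: −αΔT+βΔS = −(2.3 × 10⁻⁴)(-4.7)+(7.1 × 10⁻⁴)(-3.30) = -1.3 × 10⁻³ → UNSTABLE
  87–139 m: −αΔT+βΔS = −(2.3 × 10⁻⁴)(-1.5)+(7.1 × 10⁻⁴)(+1.23) = 1.2 × 10⁻³ → stable
  139–218 m: −αΔT+βΔS = −(2.3 × 10⁻⁴)(-3.0)+(7.1 × 10⁻⁴)(-0.26) = 5.1 × 10⁻⁴ → stable
The 68–87 m interval has Δρ < 0: lighter water underlies denser water.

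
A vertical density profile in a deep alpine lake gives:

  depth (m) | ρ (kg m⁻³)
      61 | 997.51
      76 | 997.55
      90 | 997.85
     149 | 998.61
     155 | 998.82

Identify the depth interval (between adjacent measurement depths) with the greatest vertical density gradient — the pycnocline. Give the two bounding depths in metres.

Compute the density gradient over each adjacent pair:
  61–76 m: Δρ/Δz = 0.04/15 = 2.7 × 10⁻³ kg m⁻⁴
  76–90 m: Δρ/Δz = 0.30/14 = 0.021 kg m⁻⁴
  90–149 m: Δρ/Δz = 0.76/59 = 0.013 kg m⁻⁴
  149–155 m: Δρ/Δz = 0.21/6 = 0.035 kg m⁻⁴
The largest gradient is in the 149–155 m interval — the pycnocline.

149–155 m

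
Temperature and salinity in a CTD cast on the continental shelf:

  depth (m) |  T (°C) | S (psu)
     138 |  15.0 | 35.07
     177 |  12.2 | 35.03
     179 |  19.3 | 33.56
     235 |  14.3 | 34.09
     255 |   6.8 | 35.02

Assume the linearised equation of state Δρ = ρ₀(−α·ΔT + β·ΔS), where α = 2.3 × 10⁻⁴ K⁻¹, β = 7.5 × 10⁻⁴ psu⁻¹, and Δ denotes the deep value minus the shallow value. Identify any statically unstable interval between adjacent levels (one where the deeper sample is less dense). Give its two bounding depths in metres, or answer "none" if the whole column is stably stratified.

Evaluate Δρ/ρ₀ = −αΔT + βΔS across each adjacent pair:
  138–177 m: −αΔT+βΔS = −(2.3 × 10⁻⁴)(-2.8)+(7.5 × 10⁻⁴)(-0.04) = 6.1 × 10⁻⁴ → stable
  177–179 m: −αΔT+βΔS = −(2.3 × 10⁻⁴)(+7.1)+(7.5 × 10⁻⁴)(-1.47) = -2.7 × 10⁻³ → UNSTABLE
  179–235 m: −αΔT+βΔS = −(2.3 × 10⁻⁴)(-5.0)+(7.5 × 10⁻⁴)(+0.53) = 1.5 × 10⁻³ → stable
  235–255 m: −αΔT+βΔS = −(2.3 × 10⁻⁴)(-7.5)+(7.5 × 10⁻⁴)(+0.93) = 2.4 × 10⁻³ → stable
The 177–179 m interval has Δρ < 0: lighter water underlies denser water.

177–179 m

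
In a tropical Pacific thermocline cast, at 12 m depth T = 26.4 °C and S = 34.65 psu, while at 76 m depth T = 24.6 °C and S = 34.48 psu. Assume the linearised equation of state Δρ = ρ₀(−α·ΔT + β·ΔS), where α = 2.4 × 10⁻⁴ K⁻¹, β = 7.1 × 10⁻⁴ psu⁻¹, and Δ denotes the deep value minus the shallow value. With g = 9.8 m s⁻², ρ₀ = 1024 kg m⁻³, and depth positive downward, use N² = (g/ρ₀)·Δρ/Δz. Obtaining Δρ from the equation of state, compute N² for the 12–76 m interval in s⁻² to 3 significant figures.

ΔT = -1.8 K, ΔS = -0.17 psu (deep − shallow).
Δρ/ρ₀ = −αΔT + βΔS = 4.32 × 10⁻⁴ − 1.207 × 10⁻⁴ = 3.113 × 10⁻⁴, so Δρ ≈ 0.3188 kg m⁻³.
N² = (g/ρ₀)·Δρ/Δz = g·(Δρ/ρ₀)/Δz = 9.8 × 3.113 × 10⁻⁴ / 64 = 4.7668 × 10⁻⁵ s⁻² ≈ 4.77 × 10⁻⁵ s⁻².

4.77 × 10⁻⁵ s⁻²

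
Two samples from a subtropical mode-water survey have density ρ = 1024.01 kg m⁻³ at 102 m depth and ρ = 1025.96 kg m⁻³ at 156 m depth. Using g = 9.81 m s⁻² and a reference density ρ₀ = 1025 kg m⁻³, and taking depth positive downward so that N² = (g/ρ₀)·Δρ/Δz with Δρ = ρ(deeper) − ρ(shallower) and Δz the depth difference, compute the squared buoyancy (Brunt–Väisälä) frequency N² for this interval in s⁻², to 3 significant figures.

Δρ = 1025.96 − 1024.01 = 1.95 kg m⁻³ over Δz = 156 − 102 = 54 m.
N² = (9.81/1025) × (1.95/54) = 3.4561 × 10⁻⁴ s⁻² ≈ 3.46 × 10⁻⁴ s⁻².

3.46 × 10⁻⁴ s⁻²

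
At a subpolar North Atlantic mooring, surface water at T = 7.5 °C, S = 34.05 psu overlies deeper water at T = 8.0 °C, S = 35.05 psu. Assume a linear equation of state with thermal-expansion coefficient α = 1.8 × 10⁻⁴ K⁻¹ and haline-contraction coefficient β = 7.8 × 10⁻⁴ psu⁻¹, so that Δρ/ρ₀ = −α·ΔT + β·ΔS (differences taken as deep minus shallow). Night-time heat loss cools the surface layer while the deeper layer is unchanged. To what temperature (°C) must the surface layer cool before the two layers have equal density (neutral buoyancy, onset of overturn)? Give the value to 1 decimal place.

Neutral buoyancy requires Δρ = 0, i.e. −α(T_deep − T_surf′) + β(S_deep − S_surf) = 0.
T_surf′ = T_deep − (β/α)·ΔS = 8.0 − (7.8 × 10⁻⁴/1.8 × 10⁻⁴)·(+1.00) = 3.667 °C.
Cooling required: 7.5 − (3.667) = 3.833 °C.

3.7 °C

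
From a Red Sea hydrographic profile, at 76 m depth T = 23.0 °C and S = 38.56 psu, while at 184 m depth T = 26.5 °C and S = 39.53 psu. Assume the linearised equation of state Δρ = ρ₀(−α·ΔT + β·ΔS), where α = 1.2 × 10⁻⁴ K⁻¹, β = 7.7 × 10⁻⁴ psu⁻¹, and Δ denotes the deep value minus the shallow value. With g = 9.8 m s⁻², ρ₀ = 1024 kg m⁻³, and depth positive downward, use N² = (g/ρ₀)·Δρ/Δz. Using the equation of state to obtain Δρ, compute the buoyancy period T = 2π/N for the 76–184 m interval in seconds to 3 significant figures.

ΔT = +3.5 K, ΔS = +0.97 psu (deep − shallow).
Δρ/ρ₀ = −αΔT + βΔS = -4.20 × 10⁻⁴ + 7.469 × 10⁻⁴ = 3.269 × 10⁻⁴, so Δρ ≈ 0.3347 kg m⁻³.
N² = (g/ρ₀)·Δρ/Δz = g·(Δρ/ρ₀)/Δz = 9.8 × 3.269 × 10⁻⁴ / 108 = 2.9663 × 10⁻⁵ s⁻².
N = √(2.9663 × 10⁻⁵) = 5.4464 × 10⁻³ rad s⁻¹ → T = 2π/N = 1.1536 × 10³ s ≈ 1.15 × 10³ s.

1.15 × 10³ s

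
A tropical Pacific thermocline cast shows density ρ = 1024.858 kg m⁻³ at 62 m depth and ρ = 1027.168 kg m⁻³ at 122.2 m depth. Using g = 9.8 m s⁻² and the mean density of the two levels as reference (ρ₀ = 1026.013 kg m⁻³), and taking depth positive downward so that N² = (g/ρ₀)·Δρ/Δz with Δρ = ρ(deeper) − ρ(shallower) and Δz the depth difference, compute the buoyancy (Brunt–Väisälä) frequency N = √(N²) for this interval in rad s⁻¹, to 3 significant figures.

0.0191 rad s⁻¹

Δρ = 1027.168 − 1024.858 = 2.310 kg m⁻³ over Δz = 122.2 − 62 = 60.2 m.
N² = (9.8/1026.013) × (2.310/60.2) = 3.6651 × 10⁻⁴ s⁻².
N = √(3.6651 × 10⁻⁴) = 0.019144 rad s⁻¹ ≈ 0.0191 rad s⁻¹.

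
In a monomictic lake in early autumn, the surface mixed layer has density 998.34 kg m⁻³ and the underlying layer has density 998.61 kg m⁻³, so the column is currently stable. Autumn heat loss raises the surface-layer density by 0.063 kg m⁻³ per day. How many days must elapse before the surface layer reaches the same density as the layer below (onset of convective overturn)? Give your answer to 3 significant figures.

4.29 days

Density deficit of the surface layer: 998.61 − 998.34 = 0.27 kg m⁻³.
Required change = 0.27 / 0.063 = 4.29 days.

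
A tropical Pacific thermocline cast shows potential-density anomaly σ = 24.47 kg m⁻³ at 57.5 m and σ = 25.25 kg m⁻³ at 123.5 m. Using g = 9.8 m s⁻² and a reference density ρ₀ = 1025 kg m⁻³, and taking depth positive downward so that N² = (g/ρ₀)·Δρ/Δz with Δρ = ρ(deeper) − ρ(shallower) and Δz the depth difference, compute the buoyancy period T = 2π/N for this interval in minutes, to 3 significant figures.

Δρ = 1025.25 − 1024.47 = 0.78 kg m⁻³ over Δz = 123.5 − 57.5 = 66 m.
N² = (9.8/1025) × (0.78/66) = 1.1299 × 10⁻⁴ s⁻².
N = √(1.1299 × 10⁻⁴) = 0.010630 rad s⁻¹, so T = 2π/N = 591.08 s = 9.8513 min ≈ 9.85 min.

9.85 min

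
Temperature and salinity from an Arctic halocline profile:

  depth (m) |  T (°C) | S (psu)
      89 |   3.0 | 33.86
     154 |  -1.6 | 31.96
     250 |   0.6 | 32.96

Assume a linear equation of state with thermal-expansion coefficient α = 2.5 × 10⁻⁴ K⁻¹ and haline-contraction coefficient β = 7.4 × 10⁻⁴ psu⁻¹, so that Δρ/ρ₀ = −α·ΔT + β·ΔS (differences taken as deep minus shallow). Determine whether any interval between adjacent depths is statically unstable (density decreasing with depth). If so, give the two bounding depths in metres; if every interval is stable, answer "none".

Evaluate Δρ/ρ₀ = −αΔT + βΔS across each adjacent pair:
  89–154 m: −αΔT+βΔS = −(2.5 × 10⁻⁴)(-4.6)+(7.4 × 10⁻⁴)(-1.90) = -2.6 × 10⁻⁴ → UNSTABLE
  154–250 m: −αΔT+βΔS = −(2.5 × 10⁻⁴)(+2.2)+(7.4 × 10⁻⁴)(+1.00) = 1.9 × 10⁻⁴ → stable
The 89–154 m interval has Δρ < 0: lighter water underlies denser water.

89–154 m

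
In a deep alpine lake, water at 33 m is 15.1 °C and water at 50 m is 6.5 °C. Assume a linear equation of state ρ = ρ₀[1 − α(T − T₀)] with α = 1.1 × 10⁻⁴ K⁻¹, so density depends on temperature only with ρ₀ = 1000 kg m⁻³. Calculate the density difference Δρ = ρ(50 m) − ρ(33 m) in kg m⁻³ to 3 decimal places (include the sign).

+0.946 kg m⁻³

ΔT = -8.6 K, Δρ/ρ₀ = −αΔT = 9.46 × 10⁻⁴.
Δρ = 1000 × (9.46 × 10⁻⁴) = +0.946 kg m⁻³.
Positive Δρ: denser below, stable.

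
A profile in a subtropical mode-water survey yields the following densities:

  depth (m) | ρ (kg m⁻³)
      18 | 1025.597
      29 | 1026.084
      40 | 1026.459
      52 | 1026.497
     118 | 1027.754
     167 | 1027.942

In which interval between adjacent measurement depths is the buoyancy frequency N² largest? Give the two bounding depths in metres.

18–29 m

Compute the density gradient over each adjacent pair:
  18–29 m: Δρ/Δz = 0.487/11 = 0.044 kg m⁻⁴
  29–40 m: Δρ/Δz = 0.375/11 = 0.034 kg m⁻⁴
  40–52 m: Δρ/Δz = 0.038/12 = 3.2 × 10⁻³ kg m⁻⁴
  52–118 m: Δρ/Δz = 1.257/66 = 0.019 kg m⁻⁴
  118–167 m: Δρ/Δz = 0.188/49 = 3.8 × 10⁻³ kg m⁻⁴
The largest gradient is in the 18–29 m interval — the pycnocline.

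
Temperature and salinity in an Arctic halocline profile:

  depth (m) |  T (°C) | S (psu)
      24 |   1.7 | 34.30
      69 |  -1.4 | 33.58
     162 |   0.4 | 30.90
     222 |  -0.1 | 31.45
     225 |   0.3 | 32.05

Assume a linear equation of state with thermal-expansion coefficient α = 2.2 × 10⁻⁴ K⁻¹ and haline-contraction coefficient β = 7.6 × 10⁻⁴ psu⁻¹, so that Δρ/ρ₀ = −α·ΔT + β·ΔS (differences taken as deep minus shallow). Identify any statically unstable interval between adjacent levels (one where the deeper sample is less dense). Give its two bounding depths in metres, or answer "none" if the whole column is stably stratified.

69–162 m

Evaluate Δρ/ρ₀ = −αΔT + βΔS across each adjacent pair:
  24–69 m: −αΔT+βΔS = −(2.2 × 10⁻⁴)(-3.1)+(7.6 × 10⁻⁴)(-0.72) = 1.3 × 10⁻⁴ → stable
  69–162 m: −αΔT+βΔS = −(2.2 × 10⁻⁴)(+1.8)+(7.6 × 10⁻⁴)(-2.68) = -2.4 × 10⁻³ → UNSTABLE
  162–222 m: −αΔT+βΔS = −(2.2 × 10⁻⁴)(-0.5)+(7.6 × 10⁻⁴)(+0.55) = 5.3 × 10⁻⁴ → stable
  222–225 m: −αΔT+βΔS = −(2.2 × 10⁻⁴)(+0.4)+(7.6 × 10⁻⁴)(+0.60) = 3.7 × 10⁻⁴ → stable
The 69–162 m interval has Δρ < 0: lighter water underlies denser water.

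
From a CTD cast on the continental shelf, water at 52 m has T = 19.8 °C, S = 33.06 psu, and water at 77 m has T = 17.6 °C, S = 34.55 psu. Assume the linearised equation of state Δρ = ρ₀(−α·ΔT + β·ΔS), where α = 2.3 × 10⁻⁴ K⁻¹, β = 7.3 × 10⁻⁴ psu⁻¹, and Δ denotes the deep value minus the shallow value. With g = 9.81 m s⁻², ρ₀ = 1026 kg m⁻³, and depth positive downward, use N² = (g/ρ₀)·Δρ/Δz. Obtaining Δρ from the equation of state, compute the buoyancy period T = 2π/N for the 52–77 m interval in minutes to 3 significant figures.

4.19 min

ΔT = -2.2 K, ΔS = +1.49 psu (deep − shallow).
Δρ/ρ₀ = −αΔT + βΔS = 5.06 × 10⁻⁴ + 1.0877 × 10⁻³ = 1.5937 × 10⁻³, so Δρ ≈ 1.635 kg m⁻³.
N² = (g/ρ₀)·Δρ/Δz = g·(Δρ/ρ₀)/Δz = 9.81 × 1.5937 × 10⁻³ / 25 = 6.2537 × 10⁻⁴ s⁻².
N = √(6.2537 × 10⁻⁴) = 0.025007 rad s⁻¹ → T = 2π/N = 251.26 s = 4.1877 min ≈ 4.19 min.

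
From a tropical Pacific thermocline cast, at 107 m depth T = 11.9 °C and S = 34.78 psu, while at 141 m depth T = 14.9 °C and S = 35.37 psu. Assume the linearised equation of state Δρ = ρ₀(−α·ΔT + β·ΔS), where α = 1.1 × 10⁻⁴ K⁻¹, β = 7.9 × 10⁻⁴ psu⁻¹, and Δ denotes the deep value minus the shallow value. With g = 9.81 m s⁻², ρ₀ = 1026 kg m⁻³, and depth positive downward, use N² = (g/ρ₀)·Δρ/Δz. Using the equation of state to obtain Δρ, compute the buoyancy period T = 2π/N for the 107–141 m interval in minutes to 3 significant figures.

16.7 min

ΔT = +3.0 K, ΔS = +0.59 psu (deep − shallow).
Δρ/ρ₀ = −αΔT + βΔS = -3.30 × 10⁻⁴ + 4.661 × 10⁻⁴ = 1.361 × 10⁻⁴, so Δρ ≈ 0.1396 kg m⁻³.
N² = (g/ρ₀)·Δρ/Δz = g·(Δρ/ρ₀)/Δz = 9.81 × 1.361 × 10⁻⁴ / 34 = 3.9269 × 10⁻⁵ s⁻².
N = √(3.9269 × 10⁻⁵) = 6.2665 × 10⁻³ rad s⁻¹ → T = 2π/N = 1.0027 × 10³ s = 16.712 min ≈ 16.7 min.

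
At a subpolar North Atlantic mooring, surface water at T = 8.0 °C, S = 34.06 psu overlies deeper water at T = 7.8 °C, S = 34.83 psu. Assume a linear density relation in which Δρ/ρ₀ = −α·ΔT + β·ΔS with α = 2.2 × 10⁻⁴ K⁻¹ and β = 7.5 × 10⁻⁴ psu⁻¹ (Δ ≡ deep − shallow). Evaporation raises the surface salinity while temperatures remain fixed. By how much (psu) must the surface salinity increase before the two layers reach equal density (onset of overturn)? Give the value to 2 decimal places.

0.83 psu

Neutral buoyancy requires −α(T_deep − T_surf) + β(S_deep − S_surf′) = 0.
S_surf′ = S_deep − (α/β)·ΔT = 34.83 − (2.2 × 10⁻⁴/7.5 × 10⁻⁴)·(-0.2) = 34.8887 psu.
Increase required: 34.8887 − 34.06 = 0.8287 psu.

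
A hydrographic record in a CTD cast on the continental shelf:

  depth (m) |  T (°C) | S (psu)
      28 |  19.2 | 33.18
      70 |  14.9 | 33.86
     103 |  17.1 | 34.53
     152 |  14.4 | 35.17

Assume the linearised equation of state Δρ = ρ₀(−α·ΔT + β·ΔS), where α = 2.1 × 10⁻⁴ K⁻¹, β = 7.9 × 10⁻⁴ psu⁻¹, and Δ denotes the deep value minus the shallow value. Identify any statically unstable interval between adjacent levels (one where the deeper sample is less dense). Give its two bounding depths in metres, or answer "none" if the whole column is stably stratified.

none

Evaluate Δρ/ρ₀ = −αΔT + βΔS across each adjacent pair:
  28–70 m: −αΔT+βΔS = −(2.1 × 10⁻⁴)(-4.3)+(7.9 × 10⁻⁴)(+0.68) = 1.4 × 10⁻³ → stable
  70–103 m: −αΔT+βΔS = −(2.1 × 10⁻⁴)(+2.2)+(7.9 × 10⁻⁴)(+0.67) = 6.7 × 10⁻⁵ → stable
  103–152 m: −αΔT+βΔS = −(2.1 × 10⁻⁴)(-2.7)+(7.9 × 10⁻⁴)(+0.64) = 1.1 × 10⁻³ → stable
Every interval has Δρ > 0: the column is stably stratified throughout.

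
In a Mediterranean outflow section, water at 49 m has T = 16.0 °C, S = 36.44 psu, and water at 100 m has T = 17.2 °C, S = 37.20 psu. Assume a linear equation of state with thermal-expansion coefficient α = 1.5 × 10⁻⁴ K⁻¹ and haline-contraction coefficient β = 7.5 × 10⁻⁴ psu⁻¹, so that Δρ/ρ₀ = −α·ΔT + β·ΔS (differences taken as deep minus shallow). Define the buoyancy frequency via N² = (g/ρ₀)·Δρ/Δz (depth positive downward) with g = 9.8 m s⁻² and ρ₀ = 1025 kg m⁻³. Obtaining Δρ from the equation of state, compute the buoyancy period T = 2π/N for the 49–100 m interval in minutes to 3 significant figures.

ΔT = +1.2 K, ΔS = +0.76 psu (deep − shallow).
Δρ/ρ₀ = −αΔT + βΔS = -1.80 × 10⁻⁴ + 5.70 × 10⁻⁴ = 3.90 × 10⁻⁴, so Δρ ≈ 0.3997 kg m⁻³.
N² = (g/ρ₀)·Δρ/Δz = g·(Δρ/ρ₀)/Δz = 9.8 × 3.90 × 10⁻⁴ / 51 = 7.4941 × 10⁻⁵ s⁻².
N = √(7.4941 × 10⁻⁵) = 8.6568 × 10⁻³ rad s⁻¹ → T = 2π/N = 725.81 s = 12.097 min ≈ 12.1 min.

12.1 min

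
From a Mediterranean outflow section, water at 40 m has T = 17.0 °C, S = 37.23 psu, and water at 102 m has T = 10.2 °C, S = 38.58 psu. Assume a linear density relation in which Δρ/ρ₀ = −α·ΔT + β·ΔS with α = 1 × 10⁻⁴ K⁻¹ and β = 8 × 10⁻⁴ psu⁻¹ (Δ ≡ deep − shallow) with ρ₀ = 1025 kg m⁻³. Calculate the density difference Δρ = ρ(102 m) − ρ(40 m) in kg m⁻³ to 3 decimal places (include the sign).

ΔT = -6.8 K, ΔS = +1.35 psu (deep − shallow).
Δρ/ρ₀ = −(1 × 10⁻⁴)(-6.8) + (8 × 10⁻⁴)(+1.35) = 1.76 × 10⁻³.
Δρ = 1025 × (1.76 × 10⁻³) = +1.804 kg m⁻³.
Positive Δρ: denser below, stable.

+1.804 kg m⁻³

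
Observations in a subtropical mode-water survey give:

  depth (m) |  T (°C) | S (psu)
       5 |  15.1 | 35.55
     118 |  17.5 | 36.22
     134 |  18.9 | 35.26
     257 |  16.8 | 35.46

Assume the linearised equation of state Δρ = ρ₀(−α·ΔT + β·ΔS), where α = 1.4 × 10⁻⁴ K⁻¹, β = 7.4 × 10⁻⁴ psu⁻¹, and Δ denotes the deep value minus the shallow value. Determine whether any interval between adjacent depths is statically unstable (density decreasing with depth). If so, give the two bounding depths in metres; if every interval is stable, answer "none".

Evaluate Δρ/ρ₀ = −αΔT + βΔS across each adjacent pair:
  5–118 m: −αΔT+βΔS = −(1.4 × 10⁻⁴)(+2.4)+(7.4 × 10⁻⁴)(+0.67) = 1.6 × 10⁻⁴ → stable
  118–134 m: −αΔT+βΔS = −(1.4 × 10⁻⁴)(+1.4)+(7.4 × 10⁻⁴)(-0.96) = -9.1 × 10⁻⁴ → UNSTABLE
  134–257 m: −αΔT+βΔS = −(1.4 × 10⁻⁴)(-2.1)+(7.4 × 10⁻⁴)(+0.20) = 4.4 × 10⁻⁴ → stable
The 118–134 m interval has Δρ < 0: lighter water underlies denser water.

118–134 m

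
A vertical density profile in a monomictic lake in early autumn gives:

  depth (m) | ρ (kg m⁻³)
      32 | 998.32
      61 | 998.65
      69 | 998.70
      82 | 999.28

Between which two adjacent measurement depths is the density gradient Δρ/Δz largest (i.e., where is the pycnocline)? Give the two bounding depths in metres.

69–82 m

Compute the density gradient over each adjacent pair:
  32–61 m: Δρ/Δz = 0.33/29 = 0.011 kg m⁻⁴
  61–69 m: Δρ/Δz = 0.05/8 = 6.3 × 10⁻³ kg m⁻⁴
  69–82 m: Δρ/Δz = 0.58/13 = 0.045 kg m⁻⁴
The largest gradient is in the 69–82 m interval — the pycnocline.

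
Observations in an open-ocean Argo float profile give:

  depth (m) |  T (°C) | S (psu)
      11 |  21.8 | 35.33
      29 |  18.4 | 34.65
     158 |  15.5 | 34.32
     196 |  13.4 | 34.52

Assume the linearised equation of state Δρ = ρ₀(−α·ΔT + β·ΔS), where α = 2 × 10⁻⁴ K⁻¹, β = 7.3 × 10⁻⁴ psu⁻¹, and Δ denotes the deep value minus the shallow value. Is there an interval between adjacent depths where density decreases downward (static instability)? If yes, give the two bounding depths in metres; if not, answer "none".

none

Evaluate Δρ/ρ₀ = −αΔT + βΔS across each adjacent pair:
  11–29 m: −αΔT+βΔS = −(2 × 10⁻⁴)(-3.4)+(7.3 × 10⁻⁴)(-0.68) = 1.8 × 10⁻⁴ → stable
  29–158 m: −αΔT+βΔS = −(2 × 10⁻⁴)(-2.9)+(7.3 × 10⁻⁴)(-0.33) = 3.4 × 10⁻⁴ → stable
  158–196 m: −αΔT+βΔS = −(2 × 10⁻⁴)(-2.1)+(7.3 × 10⁻⁴)(+0.20) = 5.7 × 10⁻⁴ → stable
Every interval has Δρ > 0: the column is stably stratified throughout.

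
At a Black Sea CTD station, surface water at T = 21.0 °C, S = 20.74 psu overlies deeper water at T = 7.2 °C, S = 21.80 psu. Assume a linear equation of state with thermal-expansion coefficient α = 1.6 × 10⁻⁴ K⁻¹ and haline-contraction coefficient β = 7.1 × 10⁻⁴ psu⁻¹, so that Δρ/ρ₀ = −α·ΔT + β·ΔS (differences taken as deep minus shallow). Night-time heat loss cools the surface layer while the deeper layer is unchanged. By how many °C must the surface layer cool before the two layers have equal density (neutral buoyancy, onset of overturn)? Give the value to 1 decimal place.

Neutral buoyancy requires Δρ = 0, i.e. −α(T_deep − T_surf′) + β(S_deep − S_surf) = 0.
T_surf′ = T_deep − (β/α)·ΔS = 7.2 − (7.1 × 10⁻⁴/1.6 × 10⁻⁴)·(+1.06) = 2.496 °C.
Cooling required: 21.0 − (2.496) = 18.504 °C.

18.5 °C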